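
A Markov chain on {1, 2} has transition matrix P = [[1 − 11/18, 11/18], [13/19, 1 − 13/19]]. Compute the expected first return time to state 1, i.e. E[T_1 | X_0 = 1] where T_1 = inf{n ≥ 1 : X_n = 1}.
E[T_1 | X_0 = 1] = 1/π_1 = 443/234

For an irreducible recurrent Markov chain with stationary distribution π, E[T_i | X_0 = i] = 1/π_i (Kac's formula). Here π_1 = (13/19)/(11/18 + 13/19) = (13/19)/(443/342) = 234/443, so E[T_1 | X_0 = 1] = 1/π_1 = (11/18 + 13/19)/(13/19) = (443/342)/(13/19) = 443/234.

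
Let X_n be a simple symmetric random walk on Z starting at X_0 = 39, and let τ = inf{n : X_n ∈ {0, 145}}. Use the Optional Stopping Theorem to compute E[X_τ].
E[X_τ] = 39

X_n is a martingale and τ is a bounded-mean stopping time (indeed τ is finite a.s. with bounded expectation since the walk is in a bounded region). By the OST, E[X_τ] = E[X_0] = 39. Equivalently: E[X_τ] = 145 · P(hit 145 first) + 0 · P(hit 0 first) = 145 · (39/145) = 39.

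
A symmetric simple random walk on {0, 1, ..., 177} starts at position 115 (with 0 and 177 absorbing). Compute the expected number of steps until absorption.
E[τ | X_0 = 115] = 7130

Let v_k = E[τ | X_0 = k]. Boundary: v_0 = v_177 = 0. Recurrence: v_k = 1 + (v_{k-1} + v_{k+1})/2 for 1 ≤ k ≤ 176. The particular solution to v_k − (v_{k-1} + v_{k+1})/2 = 1 is v_k = −k^2. Adding homogeneous solution A + B k and matching boundaries gives v_k = k (177 − k). Substituting k = 115: v_115 = 115 · 62 = 7130.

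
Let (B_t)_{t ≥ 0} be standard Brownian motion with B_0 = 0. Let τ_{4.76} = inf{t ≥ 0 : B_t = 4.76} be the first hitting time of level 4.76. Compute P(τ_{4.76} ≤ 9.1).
P(τ_{4.76} ≤ 9.1) = 2(1 − Φ(4.76/√9.1)) = 2(1 − Φ(1.5779)) ≈ 0.1146

By the reflection principle for standard BM, P(τ_b ≤ t) = 2 · P(B_t ≥ b). Since B_t ~ N(0, t), P(B_t ≥ 4.76) = 1 − Φ(4.76/√t) = 1 − Φ(4.76/√9.1) = 1 − Φ(1.5779) ≈ 0.05729. Doubling: P(τ_{4.76} ≤ 9.1) ≈ 2 · 0.05729 = 0.11458 ≈ 0.1146.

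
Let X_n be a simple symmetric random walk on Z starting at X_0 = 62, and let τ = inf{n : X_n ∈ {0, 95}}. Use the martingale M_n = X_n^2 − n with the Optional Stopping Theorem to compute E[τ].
E[τ] = 2046

M_n = X_n^2 − n is a martingale (since E[X_{n+1}^2 | F_n] = X_n^2 + 1). By OST (τ has finite mean in a bounded region), E[M_τ] = E[M_0] = X_0^2 − 0 = 62^2 = 3844. Also E[M_τ] = E[X_τ^2] − E[τ]. The walk exits at 0 or 95, with P(hit 95 first) = 62/95, so E[X_τ^2] = 95^2 · 62/95 + 0 = 5890. Thus E[τ] = E[X_τ^2] − E[M_τ] = 5890 − 3844 = 2046 = 62(95 − 62) = 2046.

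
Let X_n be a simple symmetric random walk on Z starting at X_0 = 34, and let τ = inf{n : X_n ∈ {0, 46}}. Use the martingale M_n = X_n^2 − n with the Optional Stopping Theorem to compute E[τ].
E[τ] = 408

M_n = X_n^2 − n is a martingale (since E[X_{n+1}^2 | F_n] = X_n^2 + 1). By OST (τ has finite mean in a bounded region), E[M_τ] = E[M_0] = X_0^2 − 0 = 34^2 = 1156. Also E[M_τ] = E[X_τ^2] − E[τ]. The walk exits at 0 or 46, with P(hit 46 first) = 34/46, so E[X_τ^2] = 46^2 · 34/46 + 0 = 1564. Thus E[τ] = E[X_τ^2] − E[M_τ] = 1564 − 1156 = 408 = 34(46 − 34) = 408.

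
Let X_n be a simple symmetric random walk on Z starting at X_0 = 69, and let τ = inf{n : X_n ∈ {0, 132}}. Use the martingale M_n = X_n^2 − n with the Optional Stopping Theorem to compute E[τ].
E[τ] = 4347

M_n = X_n^2 − n is a martingale (since E[X_{n+1}^2 | F_n] = X_n^2 + 1). By OST (τ has finite mean in a bounded region), E[M_τ] = E[M_0] = X_0^2 − 0 = 69^2 = 4761. Also E[M_τ] = E[X_τ^2] − E[τ]. The walk exits at 0 or 132, with P(hit 132 first) = 69/132, so E[X_τ^2] = 132^2 · 69/132 + 0 = 9108. Thus E[τ] = E[X_τ^2] − E[M_τ] = 9108 − 4761 = 4347 = 69(132 − 69) = 4347.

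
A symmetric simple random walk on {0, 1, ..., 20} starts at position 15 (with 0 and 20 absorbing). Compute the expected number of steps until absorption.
E[τ | X_0 = 15] = 75

Let v_k = E[τ | X_0 = k]. Boundary: v_0 = v_20 = 0. Recurrence: v_k = 1 + (v_{k-1} + v_{k+1})/2 for 1 ≤ k ≤ 19. The particular solution to v_k − (v_{k-1} + v_{k+1})/2 = 1 is v_k = −k^2. Adding homogeneous solution A + B k and matching boundaries gives v_k = k (20 − k). Substituting k = 15: v_15 = 15 · 5 = 75.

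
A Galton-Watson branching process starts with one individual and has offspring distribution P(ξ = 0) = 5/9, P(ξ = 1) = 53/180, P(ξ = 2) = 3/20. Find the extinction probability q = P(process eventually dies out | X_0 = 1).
q = 1

Mean offspring μ = 0·5/9 + 1·53/180 + 2·3/20 = 107/180 ≤ 1. For μ ≤ 1 with offspring not concentrated at 1, the Galton-Watson process goes extinct almost surely, so q = 1.
(Algebraic check: The pgf is f(s) = 5/9 + 53/180·s + 3/20·s². The extinction probability q is the smallest fixed point of f in [0, 1]. Setting s = f(s):
  3/20·s² + (53/180 − 1)·s + 5/9 = 0
  3/20·s² − (5/9 + 3/20)·s + 5/9 = 0
which factors as (s − 1)·(3/20·s − 5/9) = 0, giving roots s = 1 and s = (5/9)/(3/20) = 100/27. Since 100/27 ≥ 1, the smallest root in [0, 1] is s = 1.)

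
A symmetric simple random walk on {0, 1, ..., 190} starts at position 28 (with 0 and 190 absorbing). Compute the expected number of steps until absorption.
E[τ | X_0 = 28] = 4536

Let v_k = E[τ | X_0 = k]. Boundary: v_0 = v_190 = 0. Recurrence: v_k = 1 + (v_{k-1} + v_{k+1})/2 for 1 ≤ k ≤ 189. The particular solution to v_k − (v_{k-1} + v_{k+1})/2 = 1 is v_k = −k^2. Adding homogeneous solution A + B k and matching boundaries gives v_k = k (190 − k). Substituting k = 28: v_28 = 28 · 162 = 4536.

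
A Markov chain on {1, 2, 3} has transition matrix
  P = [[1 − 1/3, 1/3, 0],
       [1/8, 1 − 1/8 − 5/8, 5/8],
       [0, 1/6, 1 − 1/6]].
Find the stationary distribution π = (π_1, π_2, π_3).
π = (3/41, 8/41, 30/41)

This is a birth-death chain on three states, which satisfies detailed balance: π_1 · P_{12} = π_2 · P_{21} and π_2 · P_{23} = π_3 · P_{32}.
From π_1 · 1/3 = π_2 · 1/8: π_2/π_1 = (1/3)/(1/8) = 8/3.
From π_2 · 5/8 = π_3 · 1/6: π_3/π_2 = (5/8)/(1/6) = 15/4.
Take π_1 proportional to 1; then unnormalized π = (1, 8/3, 10). Normalize by dividing by the sum 41/3:
  π = (3/41, 8/41, 30/41).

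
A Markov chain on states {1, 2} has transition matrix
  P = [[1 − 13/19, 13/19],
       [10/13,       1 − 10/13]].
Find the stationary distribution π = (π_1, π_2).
π_1 = 190/359, π_2 = 169/359

Solve πP = π with π_1 + π_2 = 1. From πP = π: π_1 · (1 − 13/19) + π_2 · 10/13 = π_1 ⇒ π_2 · 10/13 = π_1 · 13/19 ⇒ π_2/π_1 = (13/19)/(10/13) = 169/190. Together with π_1 + π_2 = 1:
  π_1 = (10/13)/(13/19 + 10/13) = (10/13)/(359/247) = 190/359,
  π_2 = (13/19)/(13/19 + 10/13) = (13/19)/(359/247) = 169/359.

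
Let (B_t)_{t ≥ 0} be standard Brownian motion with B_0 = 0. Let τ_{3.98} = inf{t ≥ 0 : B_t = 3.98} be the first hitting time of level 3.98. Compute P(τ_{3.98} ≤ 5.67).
P(τ_{3.98} ≤ 5.67) = 2(1 − Φ(3.98/√5.67)) = 2(1 − Φ(1.6714)) ≈ 0.0946

By the reflection principle for standard BM, P(τ_b ≤ t) = 2 · P(B_t ≥ b). Since B_t ~ N(0, t), P(B_t ≥ 3.98) = 1 − Φ(3.98/√t) = 1 − Φ(3.98/√5.67) = 1 − Φ(1.6714) ≈ 0.04732. Doubling: P(τ_{3.98} ≤ 5.67) ≈ 2 · 0.04732 = 0.09464 ≈ 0.0946.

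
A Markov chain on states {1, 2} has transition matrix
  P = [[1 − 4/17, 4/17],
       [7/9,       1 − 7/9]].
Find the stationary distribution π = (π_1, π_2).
π_1 = 119/155, π_2 = 36/155

Solve πP = π with π_1 + π_2 = 1. From πP = π: π_1 · (1 − 4/17) + π_2 · 7/9 = π_1 ⇒ π_2 · 7/9 = π_1 · 4/17 ⇒ π_2/π_1 = (4/17)/(7/9) = 36/119. Together with π_1 + π_2 = 1:
  π_1 = (7/9)/(4/17 + 7/9) = (7/9)/(155/153) = 119/155,
  π_2 = (4/17)/(4/17 + 7/9) = (4/17)/(155/153) = 36/155.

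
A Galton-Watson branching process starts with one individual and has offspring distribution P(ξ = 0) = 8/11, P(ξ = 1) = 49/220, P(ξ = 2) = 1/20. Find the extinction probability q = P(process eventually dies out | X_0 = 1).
q = 1

Mean offspring μ = 0·8/11 + 1·49/220 + 2·1/20 = 71/220 ≤ 1. For μ ≤ 1 with offspring not concentrated at 1, the Galton-Watson process goes extinct almost surely, so q = 1.
(Algebraic check: The pgf is f(s) = 8/11 + 49/220·s + 1/20·s². The extinction probability q is the smallest fixed point of f in [0, 1]. Setting s = f(s):
  1/20·s² + (49/220 − 1)·s + 8/11 = 0
  1/20·s² − (8/11 + 1/20)·s + 8/11 = 0
which factors as (s − 1)·(1/20·s − 8/11) = 0, giving roots s = 1 and s = (8/11)/(1/20) = 160/11. Since 160/11 ≥ 1, the smallest root in [0, 1] is s = 1.)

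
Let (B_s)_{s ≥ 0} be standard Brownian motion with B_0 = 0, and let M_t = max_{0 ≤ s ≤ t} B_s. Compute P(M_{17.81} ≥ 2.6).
P(M_{17.81} ≥ 2.6) = 2·P(B_{17.81} ≥ 2.6) = 2(1 − Φ(2.6/√17.81)) ≈ 0.5378

By the reflection principle for Brownian motion, P(M_t ≥ a) = 2 · P(B_t ≥ a) for a ≥ 0. Since B_t ~ N(0, t), P(B_t ≥ 2.6) = 1 − Φ(2.6/√t) = 1 − Φ(2.6/√17.81) = 1 − Φ(0.6161). So
  P(M_{17.81} ≥ 2.6) = 2(1 − Φ(0.6161)) ≈ 0.5378.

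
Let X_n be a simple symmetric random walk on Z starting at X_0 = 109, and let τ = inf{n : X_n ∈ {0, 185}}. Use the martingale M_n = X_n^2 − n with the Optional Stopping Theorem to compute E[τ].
E[τ] = 8284

M_n = X_n^2 − n is a martingale (since E[X_{n+1}^2 | F_n] = X_n^2 + 1). By OST (τ has finite mean in a bounded region), E[M_τ] = E[M_0] = X_0^2 − 0 = 109^2 = 11881. Also E[M_τ] = E[X_τ^2] − E[τ]. The walk exits at 0 or 185, with P(hit 185 first) = 109/185, so E[X_τ^2] = 185^2 · 109/185 + 0 = 20165. Thus E[τ] = E[X_τ^2] − E[M_τ] = 20165 − 11881 = 8284 = 109(185 − 109) = 8284.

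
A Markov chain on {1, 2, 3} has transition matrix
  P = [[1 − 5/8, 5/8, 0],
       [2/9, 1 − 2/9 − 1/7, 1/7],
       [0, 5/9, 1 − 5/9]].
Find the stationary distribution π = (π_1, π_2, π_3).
π = (28/127, 315/508, 81/508)

This is a birth-death chain on three states, which satisfies detailed balance: π_1 · P_{12} = π_2 · P_{21} and π_2 · P_{23} = π_3 · P_{32}.
From π_1 · 5/8 = π_2 · 2/9: π_2/π_1 = (5/8)/(2/9) = 45/16.
From π_2 · 1/7 = π_3 · 5/9: π_3/π_2 = (1/7)/(5/9) = 9/35.
Take π_1 proportional to 1; then unnormalized π = (1, 45/16, 81/112). Normalize by dividing by the sum 127/28:
  π = (28/127, 315/508, 81/508).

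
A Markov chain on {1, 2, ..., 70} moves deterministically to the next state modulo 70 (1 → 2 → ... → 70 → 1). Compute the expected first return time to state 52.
E[T_52 | X_0 = 52] = 70

The chain cycles deterministically, so starting at state 52 it returns in exactly 70 steps. Equivalently, the stationary distribution is uniform π_j = 1/70 for every state j, so by Kac's formula E[T_52] = 1/π_52 = 70.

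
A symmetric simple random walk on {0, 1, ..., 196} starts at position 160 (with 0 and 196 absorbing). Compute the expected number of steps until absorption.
E[τ | X_0 = 160] = 5760

Let v_k = E[τ | X_0 = k]. Boundary: v_0 = v_196 = 0. Recurrence: v_k = 1 + (v_{k-1} + v_{k+1})/2 for 1 ≤ k ≤ 195. The particular solution to v_k − (v_{k-1} + v_{k+1})/2 = 1 is v_k = −k^2. Adding homogeneous solution A + B k and matching boundaries gives v_k = k (196 − k). Substituting k = 160: v_160 = 160 · 36 = 5760.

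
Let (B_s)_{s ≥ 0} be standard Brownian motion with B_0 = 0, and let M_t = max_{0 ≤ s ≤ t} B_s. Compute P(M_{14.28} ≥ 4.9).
P(M_{14.28} ≥ 4.9) = 2·P(B_{14.28} ≥ 4.9) = 2(1 − Φ(4.9/√14.28)) ≈ 0.1947

By the reflection principle for Brownian motion, P(M_t ≥ a) = 2 · P(B_t ≥ a) for a ≥ 0. Since B_t ~ N(0, t), P(B_t ≥ 4.9) = 1 − Φ(4.9/√t) = 1 − Φ(4.9/√14.28) = 1 − Φ(1.2967). So
  P(M_{14.28} ≥ 4.9) = 2(1 − Φ(1.2967)) ≈ 0.1947.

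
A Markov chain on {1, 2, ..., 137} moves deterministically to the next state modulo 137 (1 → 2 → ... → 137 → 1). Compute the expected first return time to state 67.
E[T_67 | X_0 = 67] = 137

The chain cycles deterministically, so starting at state 67 it returns in exactly 137 steps. Equivalently, the stationary distribution is uniform π_j = 1/137 for every state j, so by Kac's formula E[T_67] = 1/π_67 = 137.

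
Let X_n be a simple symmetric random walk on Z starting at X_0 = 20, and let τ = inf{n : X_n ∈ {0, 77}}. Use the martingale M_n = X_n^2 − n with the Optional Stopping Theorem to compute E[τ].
E[τ] = 1140

M_n = X_n^2 − n is a martingale (since E[X_{n+1}^2 | F_n] = X_n^2 + 1). By OST (τ has finite mean in a bounded region), E[M_τ] = E[M_0] = X_0^2 − 0 = 20^2 = 400. Also E[M_τ] = E[X_τ^2] − E[τ]. The walk exits at 0 or 77, with P(hit 77 first) = 20/77, so E[X_τ^2] = 77^2 · 20/77 + 0 = 1540. Thus E[τ] = E[X_τ^2] − E[M_τ] = 1540 − 400 = 1140 = 20(77 − 20) = 1140.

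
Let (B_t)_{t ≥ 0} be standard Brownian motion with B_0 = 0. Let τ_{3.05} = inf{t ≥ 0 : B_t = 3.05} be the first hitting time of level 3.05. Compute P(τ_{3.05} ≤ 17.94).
P(τ_{3.05} ≤ 17.94) = 2(1 − Φ(3.05/√17.94)) = 2(1 − Φ(0.7201)) ≈ 0.4715

By the reflection principle for standard BM, P(τ_b ≤ t) = 2 · P(B_t ≥ b). Since B_t ~ N(0, t), P(B_t ≥ 3.05) = 1 − Φ(3.05/√t) = 1 − Φ(3.05/√17.94) = 1 − Φ(0.7201) ≈ 0.23573. Doubling: P(τ_{3.05} ≤ 17.94) ≈ 2 · 0.23573 = 0.47146 ≈ 0.4715.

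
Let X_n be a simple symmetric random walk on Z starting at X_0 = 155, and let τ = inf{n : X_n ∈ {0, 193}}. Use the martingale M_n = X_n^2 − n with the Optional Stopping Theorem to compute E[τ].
E[τ] = 5890

M_n = X_n^2 − n is a martingale (since E[X_{n+1}^2 | F_n] = X_n^2 + 1). By OST (τ has finite mean in a bounded region), E[M_τ] = E[M_0] = X_0^2 − 0 = 155^2 = 24025. Also E[M_τ] = E[X_τ^2] − E[τ]. The walk exits at 0 or 193, with P(hit 193 first) = 155/193, so E[X_τ^2] = 193^2 · 155/193 + 0 = 29915. Thus E[τ] = E[X_τ^2] − E[M_τ] = 29915 − 24025 = 5890 = 155(193 − 155) = 5890.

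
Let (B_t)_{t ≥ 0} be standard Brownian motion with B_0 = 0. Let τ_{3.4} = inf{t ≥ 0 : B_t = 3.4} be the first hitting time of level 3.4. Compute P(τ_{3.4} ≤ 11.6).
P(τ_{3.4} ≤ 11.6) = 2(1 − Φ(3.4/√11.6)) = 2(1 − Φ(0.9983)) ≈ 0.3181

By the reflection principle for standard BM, P(τ_b ≤ t) = 2 · P(B_t ≥ b). Since B_t ~ N(0, t), P(B_t ≥ 3.4) = 1 − Φ(3.4/√t) = 1 − Φ(3.4/√11.6) = 1 − Φ(0.9983) ≈ 0.15907. Doubling: P(τ_{3.4} ≤ 11.6) ≈ 2 · 0.15907 = 0.31814 ≈ 0.3181.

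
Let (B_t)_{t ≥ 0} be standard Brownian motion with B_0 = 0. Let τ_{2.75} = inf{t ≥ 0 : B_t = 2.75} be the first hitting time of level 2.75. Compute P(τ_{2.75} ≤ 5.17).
P(τ_{2.75} ≤ 5.17) = 2(1 − Φ(2.75/√5.17)) = 2(1 − Φ(1.2094)) ≈ 0.2265

By the reflection principle for standard BM, P(τ_b ≤ t) = 2 · P(B_t ≥ b). Since B_t ~ N(0, t), P(B_t ≥ 2.75) = 1 − Φ(2.75/√t) = 1 − Φ(2.75/√5.17) = 1 − Φ(1.2094) ≈ 0.11325. Doubling: P(τ_{2.75} ≤ 5.17) ≈ 2 · 0.11325 = 0.22650 ≈ 0.2265.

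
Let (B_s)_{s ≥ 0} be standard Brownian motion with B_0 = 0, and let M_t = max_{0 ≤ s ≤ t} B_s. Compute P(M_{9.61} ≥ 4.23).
P(M_{9.61} ≥ 4.23) = 2·P(B_{9.61} ≥ 4.23) = 2(1 − Φ(4.23/√9.61)) ≈ 0.1724

By the reflection principle for Brownian motion, P(M_t ≥ a) = 2 · P(B_t ≥ a) for a ≥ 0. Since B_t ~ N(0, t), P(B_t ≥ 4.23) = 1 − Φ(4.23/√t) = 1 − Φ(4.23/√9.61) = 1 − Φ(1.3645). So
  P(M_{9.61} ≥ 4.23) = 2(1 − Φ(1.3645)) ≈ 0.1724.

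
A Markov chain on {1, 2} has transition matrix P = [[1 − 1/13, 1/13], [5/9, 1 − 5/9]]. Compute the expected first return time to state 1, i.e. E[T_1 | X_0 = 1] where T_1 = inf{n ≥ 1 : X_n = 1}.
E[T_1 | X_0 = 1] = 1/π_1 = 74/65

For an irreducible recurrent Markov chain with stationary distribution π, E[T_i | X_0 = i] = 1/π_i (Kac's formula). Here π_1 = (5/9)/(1/13 + 5/9) = (5/9)/(74/117) = 65/74, so E[T_1 | X_0 = 1] = 1/π_1 = (1/13 + 5/9)/(5/9) = (74/117)/(5/9) = 74/65.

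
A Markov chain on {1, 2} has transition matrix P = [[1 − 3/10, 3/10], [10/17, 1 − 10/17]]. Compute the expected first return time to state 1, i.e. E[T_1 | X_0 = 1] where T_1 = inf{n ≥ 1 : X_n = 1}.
E[T_1 | X_0 = 1] = 1/π_1 = 151/100

For an irreducible recurrent Markov chain with stationary distribution π, E[T_i | X_0 = i] = 1/π_i (Kac's formula). Here π_1 = (10/17)/(3/10 + 10/17) = (10/17)/(151/170) = 100/151, so E[T_1 | X_0 = 1] = 1/π_1 = (3/10 + 10/17)/(10/17) = (151/170)/(10/17) = 151/100.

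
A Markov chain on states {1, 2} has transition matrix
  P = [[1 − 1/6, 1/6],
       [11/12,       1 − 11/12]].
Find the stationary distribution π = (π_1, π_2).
π_1 = 11/13, π_2 = 2/13

Solve πP = π with π_1 + π_2 = 1. From πP = π: π_1 · (1 − 1/6) + π_2 · 11/12 = π_1 ⇒ π_2 · 11/12 = π_1 · 1/6 ⇒ π_2/π_1 = (1/6)/(11/12) = 2/11. Together with π_1 + π_2 = 1:
  π_1 = (11/12)/(1/6 + 11/12) = (11/12)/(13/12) = 11/13,
  π_2 = (1/6)/(1/6 + 11/12) = (1/6)/(13/12) = 2/13.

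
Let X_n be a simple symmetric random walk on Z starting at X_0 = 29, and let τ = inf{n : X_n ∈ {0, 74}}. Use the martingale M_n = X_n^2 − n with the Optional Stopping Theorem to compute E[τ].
E[τ] = 1305

M_n = X_n^2 − n is a martingale (since E[X_{n+1}^2 | F_n] = X_n^2 + 1). By OST (τ has finite mean in a bounded region), E[M_τ] = E[M_0] = X_0^2 − 0 = 29^2 = 841. Also E[M_τ] = E[X_τ^2] − E[τ]. The walk exits at 0 or 74, with P(hit 74 first) = 29/74, so E[X_τ^2] = 74^2 · 29/74 + 0 = 2146. Thus E[τ] = E[X_τ^2] − E[M_τ] = 2146 − 841 = 1305 = 29(74 − 29) = 1305.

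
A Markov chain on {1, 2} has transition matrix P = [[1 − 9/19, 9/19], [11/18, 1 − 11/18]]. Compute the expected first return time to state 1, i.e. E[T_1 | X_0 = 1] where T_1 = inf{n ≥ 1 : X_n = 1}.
E[T_1 | X_0 = 1] = 1/π_1 = 371/209

For an irreducible recurrent Markov chain with stationary distribution π, E[T_i | X_0 = i] = 1/π_i (Kac's formula). Here π_1 = (11/18)/(9/19 + 11/18) = (11/18)/(371/342) = 209/371, so E[T_1 | X_0 = 1] = 1/π_1 = (9/19 + 11/18)/(11/18) = (371/342)/(11/18) = 371/209.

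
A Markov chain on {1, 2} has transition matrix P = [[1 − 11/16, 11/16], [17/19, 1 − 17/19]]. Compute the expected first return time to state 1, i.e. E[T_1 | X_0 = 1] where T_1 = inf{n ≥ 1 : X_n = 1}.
E[T_1 | X_0 = 1] = 1/π_1 = 481/272

For an irreducible recurrent Markov chain with stationary distribution π, E[T_i | X_0 = i] = 1/π_i (Kac's formula). Here π_1 = (17/19)/(11/16 + 17/19) = (17/19)/(481/304) = 272/481, so E[T_1 | X_0 = 1] = 1/π_1 = (11/16 + 17/19)/(17/19) = (481/304)/(17/19) = 481/272.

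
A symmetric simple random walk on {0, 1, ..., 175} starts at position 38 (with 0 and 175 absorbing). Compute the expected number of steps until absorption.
E[τ | X_0 = 38] = 5206

Let v_k = E[τ | X_0 = k]. Boundary: v_0 = v_175 = 0. Recurrence: v_k = 1 + (v_{k-1} + v_{k+1})/2 for 1 ≤ k ≤ 174. The particular solution to v_k − (v_{k-1} + v_{k+1})/2 = 1 is v_k = −k^2. Adding homogeneous solution A + B k and matching boundaries gives v_k = k (175 − k). Substituting k = 38: v_38 = 38 · 137 = 5206.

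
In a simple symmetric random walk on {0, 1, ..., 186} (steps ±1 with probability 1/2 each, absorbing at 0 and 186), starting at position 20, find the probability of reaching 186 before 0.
P(hit 186 before 0) = 20/186 = 10/93

Let u_k = P(hit 186 before 0 | start at k). Then u_0 = 0, u_186 = 1, and u_k = u_{k-1}/2 + u_{k+1}/2 for 1 ≤ k ≤ 185. This harmonic recurrence is solved by u_k = k/186, giving u_20 = 20/186 = 10/93.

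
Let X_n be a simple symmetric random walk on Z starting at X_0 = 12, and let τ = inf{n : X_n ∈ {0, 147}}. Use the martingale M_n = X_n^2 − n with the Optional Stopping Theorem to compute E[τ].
E[τ] = 1620

M_n = X_n^2 − n is a martingale (since E[X_{n+1}^2 | F_n] = X_n^2 + 1). By OST (τ has finite mean in a bounded region), E[M_τ] = E[M_0] = X_0^2 − 0 = 12^2 = 144. Also E[M_τ] = E[X_τ^2] − E[τ]. The walk exits at 0 or 147, with P(hit 147 first) = 12/147, so E[X_τ^2] = 147^2 · 12/147 + 0 = 1764. Thus E[τ] = E[X_τ^2] − E[M_τ] = 1764 − 144 = 1620 = 12(147 − 12) = 1620.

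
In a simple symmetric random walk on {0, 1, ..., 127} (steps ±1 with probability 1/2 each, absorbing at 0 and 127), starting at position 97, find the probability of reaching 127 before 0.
P(hit 127 before 0) = 97/127

Let u_k = P(hit 127 before 0 | start at k). Then u_0 = 0, u_127 = 1, and u_k = u_{k-1}/2 + u_{k+1}/2 for 1 ≤ k ≤ 126. This harmonic recurrence is solved by u_k = k/127, giving u_97 = 97/127.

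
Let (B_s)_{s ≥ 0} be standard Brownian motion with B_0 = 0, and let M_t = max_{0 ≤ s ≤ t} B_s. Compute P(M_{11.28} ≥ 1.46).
P(M_{11.28} ≥ 1.46) = 2·P(B_{11.28} ≥ 1.46) = 2(1 − Φ(1.46/√11.28)) ≈ 0.6638

By the reflection principle for Brownian motion, P(M_t ≥ a) = 2 · P(B_t ≥ a) for a ≥ 0. Since B_t ~ N(0, t), P(B_t ≥ 1.46) = 1 − Φ(1.46/√t) = 1 − Φ(1.46/√11.28) = 1 − Φ(0.4347). So
  P(M_{11.28} ≥ 1.46) = 2(1 − Φ(0.4347)) ≈ 0.6638.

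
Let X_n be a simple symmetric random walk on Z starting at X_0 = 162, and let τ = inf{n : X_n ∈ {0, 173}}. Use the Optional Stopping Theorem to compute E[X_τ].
E[X_τ] = 162

X_n is a martingale and τ is a bounded-mean stopping time (indeed τ is finite a.s. with bounded expectation since the walk is in a bounded region). By the OST, E[X_τ] = E[X_0] = 162. Equivalently: E[X_τ] = 173 · P(hit 173 first) + 0 · P(hit 0 first) = 173 · (162/173) = 162.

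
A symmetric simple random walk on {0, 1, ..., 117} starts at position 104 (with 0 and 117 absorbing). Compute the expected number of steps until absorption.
E[τ | X_0 = 104] = 1352

Let v_k = E[τ | X_0 = k]. Boundary: v_0 = v_117 = 0. Recurrence: v_k = 1 + (v_{k-1} + v_{k+1})/2 for 1 ≤ k ≤ 116. The particular solution to v_k − (v_{k-1} + v_{k+1})/2 = 1 is v_k = −k^2. Adding homogeneous solution A + B k and matching boundaries gives v_k = k (117 − k). Substituting k = 104: v_104 = 104 · 13 = 1352.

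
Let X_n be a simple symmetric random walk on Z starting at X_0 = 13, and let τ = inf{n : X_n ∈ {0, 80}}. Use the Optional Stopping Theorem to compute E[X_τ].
E[X_τ] = 13

X_n is a martingale and τ is a bounded-mean stopping time (indeed τ is finite a.s. with bounded expectation since the walk is in a bounded region). By the OST, E[X_τ] = E[X_0] = 13. Equivalently: E[X_τ] = 80 · P(hit 80 first) + 0 · P(hit 0 first) = 80 · (13/80) = 13.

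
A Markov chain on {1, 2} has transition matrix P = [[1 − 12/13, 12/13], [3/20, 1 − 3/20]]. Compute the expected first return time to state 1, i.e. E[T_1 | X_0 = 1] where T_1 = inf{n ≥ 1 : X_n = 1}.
E[T_1 | X_0 = 1] = 1/π_1 = 93/13

For an irreducible recurrent Markov chain with stationary distribution π, E[T_i | X_0 = i] = 1/π_i (Kac's formula). Here π_1 = (3/20)/(12/13 + 3/20) = (3/20)/(279/260) = 13/93, so E[T_1 | X_0 = 1] = 1/π_1 = (12/13 + 3/20)/(3/20) = (279/260)/(3/20) = 93/13.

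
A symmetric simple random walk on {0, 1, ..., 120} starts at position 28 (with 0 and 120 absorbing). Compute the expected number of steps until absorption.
E[τ | X_0 = 28] = 2576

Let v_k = E[τ | X_0 = k]. Boundary: v_0 = v_120 = 0. Recurrence: v_k = 1 + (v_{k-1} + v_{k+1})/2 for 1 ≤ k ≤ 119. The particular solution to v_k − (v_{k-1} + v_{k+1})/2 = 1 is v_k = −k^2. Adding homogeneous solution A + B k and matching boundaries gives v_k = k (120 − k). Substituting k = 28: v_28 = 28 · 92 = 2576.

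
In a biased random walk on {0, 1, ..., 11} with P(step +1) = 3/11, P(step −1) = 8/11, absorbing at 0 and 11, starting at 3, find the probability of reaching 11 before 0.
P(hit 11 before 0) = (1 − (8/3)^3) / (1 − (8/3)^11) = 636417/1717951489

Let u_k denote P(reach 11 before 0 | start at k). Boundary: u_0 = 0, u_11 = 1. Recurrence: u_k = 3/11·u_{k+1} + 8/11·u_{k-1} for 1 ≤ k ≤ 10. Try u_k = A + B·r^k with r = q/p = (8/11)/(3/11) = 8/3. Substitution satisfies the recurrence; boundary conditions give:
  u_k = (1 − r^k) / (1 − r^N) = (1 − (8/3)^3) / (1 − (8/3)^11) = 636417/1717951489.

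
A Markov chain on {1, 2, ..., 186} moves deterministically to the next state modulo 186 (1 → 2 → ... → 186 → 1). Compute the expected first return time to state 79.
E[T_79 | X_0 = 79] = 186

The chain cycles deterministically, so starting at state 79 it returns in exactly 186 steps. Equivalently, the stationary distribution is uniform π_j = 1/186 for every state j, so by Kac's formula E[T_79] = 1/π_79 = 186.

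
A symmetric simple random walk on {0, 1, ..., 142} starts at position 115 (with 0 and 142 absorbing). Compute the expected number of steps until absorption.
E[τ | X_0 = 115] = 3105

Let v_k = E[τ | X_0 = k]. Boundary: v_0 = v_142 = 0. Recurrence: v_k = 1 + (v_{k-1} + v_{k+1})/2 for 1 ≤ k ≤ 141. The particular solution to v_k − (v_{k-1} + v_{k+1})/2 = 1 is v_k = −k^2. Adding homogeneous solution A + B k and matching boundaries gives v_k = k (142 − k). Substituting k = 115: v_115 = 115 · 27 = 3105.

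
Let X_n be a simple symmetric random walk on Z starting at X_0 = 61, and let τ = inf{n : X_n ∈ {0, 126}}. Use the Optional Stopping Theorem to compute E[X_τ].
E[X_τ] = 61

X_n is a martingale and τ is a bounded-mean stopping time (indeed τ is finite a.s. with bounded expectation since the walk is in a bounded region). By the OST, E[X_τ] = E[X_0] = 61. Equivalently: E[X_τ] = 126 · P(hit 126 first) + 0 · P(hit 0 first) = 126 · (61/126) = 61.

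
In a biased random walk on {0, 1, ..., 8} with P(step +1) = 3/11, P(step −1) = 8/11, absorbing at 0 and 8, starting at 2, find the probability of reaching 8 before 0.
P(hit 8 before 0) = (1 − (8/3)^2) / (1 − (8/3)^8) = 729/304921

Let u_k denote P(reach 8 before 0 | start at k). Boundary: u_0 = 0, u_8 = 1. Recurrence: u_k = 3/11·u_{k+1} + 8/11·u_{k-1} for 1 ≤ k ≤ 7. Try u_k = A + B·r^k with r = q/p = (8/11)/(3/11) = 8/3. Substitution satisfies the recurrence; boundary conditions give:
  u_k = (1 − r^k) / (1 − r^N) = (1 − (8/3)^2) / (1 − (8/3)^8) = 729/304921.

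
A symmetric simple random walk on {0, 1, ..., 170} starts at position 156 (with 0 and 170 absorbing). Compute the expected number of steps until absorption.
E[τ | X_0 = 156] = 2184

Let v_k = E[τ | X_0 = k]. Boundary: v_0 = v_170 = 0. Recurrence: v_k = 1 + (v_{k-1} + v_{k+1})/2 for 1 ≤ k ≤ 169. The particular solution to v_k − (v_{k-1} + v_{k+1})/2 = 1 is v_k = −k^2. Adding homogeneous solution A + B k and matching boundaries gives v_k = k (170 − k). Substituting k = 156: v_156 = 156 · 14 = 2184.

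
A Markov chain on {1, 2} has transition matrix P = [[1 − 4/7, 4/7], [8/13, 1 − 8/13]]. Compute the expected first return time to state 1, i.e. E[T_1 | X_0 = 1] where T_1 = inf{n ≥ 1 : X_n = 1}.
E[T_1 | X_0 = 1] = 1/π_1 = 27/14

For an irreducible recurrent Markov chain with stationary distribution π, E[T_i | X_0 = i] = 1/π_i (Kac's formula). Here π_1 = (8/13)/(4/7 + 8/13) = (8/13)/(108/91) = 14/27, so E[T_1 | X_0 = 1] = 1/π_1 = (4/7 + 8/13)/(8/13) = (108/91)/(8/13) = 27/14.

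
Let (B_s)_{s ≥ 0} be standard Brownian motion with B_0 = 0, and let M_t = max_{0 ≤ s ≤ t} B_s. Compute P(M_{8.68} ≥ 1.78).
P(M_{8.68} ≥ 1.78) = 2·P(B_{8.68} ≥ 1.78) = 2(1 − Φ(1.78/√8.68)) ≈ 0.5457

By the reflection principle for Brownian motion, P(M_t ≥ a) = 2 · P(B_t ≥ a) for a ≥ 0. Since B_t ~ N(0, t), P(B_t ≥ 1.78) = 1 − Φ(1.78/√t) = 1 − Φ(1.78/√8.68) = 1 − Φ(0.6042). So
  P(M_{8.68} ≥ 1.78) = 2(1 − Φ(0.6042)) ≈ 0.5457.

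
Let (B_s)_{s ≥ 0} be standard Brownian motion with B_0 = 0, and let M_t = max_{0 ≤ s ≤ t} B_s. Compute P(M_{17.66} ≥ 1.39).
P(M_{17.66} ≥ 1.39) = 2·P(B_{17.66} ≥ 1.39) = 2(1 − Φ(1.39/√17.66)) ≈ 0.7408

By the reflection principle for Brownian motion, P(M_t ≥ a) = 2 · P(B_t ≥ a) for a ≥ 0. Since B_t ~ N(0, t), P(B_t ≥ 1.39) = 1 − Φ(1.39/√t) = 1 − Φ(1.39/√17.66) = 1 − Φ(0.3308). So
  P(M_{17.66} ≥ 1.39) = 2(1 − Φ(0.3308)) ≈ 0.7408.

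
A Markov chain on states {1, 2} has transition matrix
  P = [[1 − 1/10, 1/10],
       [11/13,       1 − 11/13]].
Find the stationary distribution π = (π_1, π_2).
π_1 = 110/123, π_2 = 13/123

Solve πP = π with π_1 + π_2 = 1. From πP = π: π_1 · (1 − 1/10) + π_2 · 11/13 = π_1 ⇒ π_2 · 11/13 = π_1 · 1/10 ⇒ π_2/π_1 = (1/10)/(11/13) = 13/110. Together with π_1 + π_2 = 1:
  π_1 = (11/13)/(1/10 + 11/13) = (11/13)/(123/130) = 110/123,
  π_2 = (1/10)/(1/10 + 11/13) = (1/10)/(123/130) = 13/123.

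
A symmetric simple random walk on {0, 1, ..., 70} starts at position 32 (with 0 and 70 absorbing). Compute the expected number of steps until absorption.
E[τ | X_0 = 32] = 1216

Let v_k = E[τ | X_0 = k]. Boundary: v_0 = v_70 = 0. Recurrence: v_k = 1 + (v_{k-1} + v_{k+1})/2 for 1 ≤ k ≤ 69. The particular solution to v_k − (v_{k-1} + v_{k+1})/2 = 1 is v_k = −k^2. Adding homogeneous solution A + B k and matching boundaries gives v_k = k (70 − k). Substituting k = 32: v_32 = 32 · 38 = 1216.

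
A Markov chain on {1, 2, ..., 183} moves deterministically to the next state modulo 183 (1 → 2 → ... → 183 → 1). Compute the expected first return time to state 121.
E[T_121 | X_0 = 121] = 183

The chain cycles deterministically, so starting at state 121 it returns in exactly 183 steps. Equivalently, the stationary distribution is uniform π_j = 1/183 for every state j, so by Kac's formula E[T_121] = 1/π_121 = 183.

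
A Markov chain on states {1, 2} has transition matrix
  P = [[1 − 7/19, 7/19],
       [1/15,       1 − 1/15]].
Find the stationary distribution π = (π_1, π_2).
π_1 = 19/124, π_2 = 105/124

Solve πP = π with π_1 + π_2 = 1. From πP = π: π_1 · (1 − 7/19) + π_2 · 1/15 = π_1 ⇒ π_2 · 1/15 = π_1 · 7/19 ⇒ π_2/π_1 = (7/19)/(1/15) = 105/19. Together with π_1 + π_2 = 1:
  π_1 = (1/15)/(7/19 + 1/15) = (1/15)/(124/285) = 19/124,
  π_2 = (7/19)/(7/19 + 1/15) = (7/19)/(124/285) = 105/124.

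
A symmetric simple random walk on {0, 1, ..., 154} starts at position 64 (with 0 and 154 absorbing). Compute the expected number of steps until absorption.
E[τ | X_0 = 64] = 5760

Let v_k = E[τ | X_0 = k]. Boundary: v_0 = v_154 = 0. Recurrence: v_k = 1 + (v_{k-1} + v_{k+1})/2 for 1 ≤ k ≤ 153. The particular solution to v_k − (v_{k-1} + v_{k+1})/2 = 1 is v_k = −k^2. Adding homogeneous solution A + B k and matching boundaries gives v_k = k (154 − k). Substituting k = 64: v_64 = 64 · 90 = 5760.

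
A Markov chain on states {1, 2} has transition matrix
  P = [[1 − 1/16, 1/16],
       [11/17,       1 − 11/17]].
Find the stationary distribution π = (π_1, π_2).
π_1 = 176/193, π_2 = 17/193

Solve πP = π with π_1 + π_2 = 1. From πP = π: π_1 · (1 − 1/16) + π_2 · 11/17 = π_1 ⇒ π_2 · 11/17 = π_1 · 1/16 ⇒ π_2/π_1 = (1/16)/(11/17) = 17/176. Together with π_1 + π_2 = 1:
  π_1 = (11/17)/(1/16 + 11/17) = (11/17)/(193/272) = 176/193,
  π_2 = (1/16)/(1/16 + 11/17) = (1/16)/(193/272) = 17/193.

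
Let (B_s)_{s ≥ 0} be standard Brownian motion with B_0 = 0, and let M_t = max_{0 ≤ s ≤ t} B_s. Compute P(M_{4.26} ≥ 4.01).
P(M_{4.26} ≥ 4.01) = 2·P(B_{4.26} ≥ 4.01) = 2(1 − Φ(4.01/√4.26)) ≈ 0.0520

By the reflection principle for Brownian motion, P(M_t ≥ a) = 2 · P(B_t ≥ a) for a ≥ 0. Since B_t ~ N(0, t), P(B_t ≥ 4.01) = 1 − Φ(4.01/√t) = 1 − Φ(4.01/√4.26) = 1 − Φ(1.9429). So
  P(M_{4.26} ≥ 4.01) = 2(1 − Φ(1.9429)) ≈ 0.0520.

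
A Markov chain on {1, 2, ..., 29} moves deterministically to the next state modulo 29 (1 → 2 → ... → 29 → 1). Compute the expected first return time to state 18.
E[T_18 | X_0 = 18] = 29

The chain cycles deterministically, so starting at state 18 it returns in exactly 29 steps. Equivalently, the stationary distribution is uniform π_j = 1/29 for every state j, so by Kac's formula E[T_18] = 1/π_18 = 29.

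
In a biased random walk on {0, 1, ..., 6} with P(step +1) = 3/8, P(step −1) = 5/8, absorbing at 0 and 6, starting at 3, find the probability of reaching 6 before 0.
P(hit 6 before 0) = (1 − (5/3)^3) / (1 − (5/3)^6) = 27/152

Let u_k denote P(reach 6 before 0 | start at k). Boundary: u_0 = 0, u_6 = 1. Recurrence: u_k = 3/8·u_{k+1} + 5/8·u_{k-1} for 1 ≤ k ≤ 5. Try u_k = A + B·r^k with r = q/p = (5/8)/(3/8) = 5/3. Substitution satisfies the recurrence; boundary conditions give:
  u_k = (1 − r^k) / (1 − r^N) = (1 − (5/3)^3) / (1 − (5/3)^6) = 27/152.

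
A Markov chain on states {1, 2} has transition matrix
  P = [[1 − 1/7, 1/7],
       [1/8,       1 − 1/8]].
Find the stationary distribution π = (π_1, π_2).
π_1 = 7/15, π_2 = 8/15

Solve πP = π with π_1 + π_2 = 1. From πP = π: π_1 · (1 − 1/7) + π_2 · 1/8 = π_1 ⇒ π_2 · 1/8 = π_1 · 1/7 ⇒ π_2/π_1 = (1/7)/(1/8) = 8/7. Together with π_1 + π_2 = 1:
  π_1 = (1/8)/(1/7 + 1/8) = (1/8)/(15/56) = 7/15,
  π_2 = (1/7)/(1/7 + 1/8) = (1/7)/(15/56) = 8/15.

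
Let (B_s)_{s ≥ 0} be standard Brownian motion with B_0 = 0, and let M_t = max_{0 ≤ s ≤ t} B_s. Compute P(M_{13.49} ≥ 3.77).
P(M_{13.49} ≥ 3.77) = 2·P(B_{13.49} ≥ 3.77) = 2(1 − Φ(3.77/√13.49)) ≈ 0.3047

By the reflection principle for Brownian motion, P(M_t ≥ a) = 2 · P(B_t ≥ a) for a ≥ 0. Since B_t ~ N(0, t), P(B_t ≥ 3.77) = 1 − Φ(3.77/√t) = 1 − Φ(3.77/√13.49) = 1 − Φ(1.0264). So
  P(M_{13.49} ≥ 3.77) = 2(1 − Φ(1.0264)) ≈ 0.3047.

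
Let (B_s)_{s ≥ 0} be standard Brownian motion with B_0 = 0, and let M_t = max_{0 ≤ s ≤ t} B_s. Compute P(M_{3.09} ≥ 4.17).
P(M_{3.09} ≥ 4.17) = 2·P(B_{3.09} ≥ 4.17) = 2(1 − Φ(4.17/√3.09)) ≈ 0.0177

By the reflection principle for Brownian motion, P(M_t ≥ a) = 2 · P(B_t ≥ a) for a ≥ 0. Since B_t ~ N(0, t), P(B_t ≥ 4.17) = 1 − Φ(4.17/√t) = 1 − Φ(4.17/√3.09) = 1 − Φ(2.3722). So
  P(M_{3.09} ≥ 4.17) = 2(1 − Φ(2.3722)) ≈ 0.0177.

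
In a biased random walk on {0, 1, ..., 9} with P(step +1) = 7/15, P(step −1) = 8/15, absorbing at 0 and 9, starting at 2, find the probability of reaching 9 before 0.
P(hit 9 before 0) = (1 − (8/7)^2) / (1 − (8/7)^9) = 12353145/93864121

Let u_k denote P(reach 9 before 0 | start at k). Boundary: u_0 = 0, u_9 = 1. Recurrence: u_k = 7/15·u_{k+1} + 8/15·u_{k-1} for 1 ≤ k ≤ 8. Try u_k = A + B·r^k with r = q/p = (8/15)/(7/15) = 8/7. Substitution satisfies the recurrence; boundary conditions give:
  u_k = (1 − r^k) / (1 − r^N) = (1 − (8/7)^2) / (1 − (8/7)^9) = 12353145/93864121.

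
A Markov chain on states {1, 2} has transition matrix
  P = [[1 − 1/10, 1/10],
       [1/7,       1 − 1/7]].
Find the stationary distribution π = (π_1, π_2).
π_1 = 10/17, π_2 = 7/17

Solve πP = π with π_1 + π_2 = 1. From πP = π: π_1 · (1 − 1/10) + π_2 · 1/7 = π_1 ⇒ π_2 · 1/7 = π_1 · 1/10 ⇒ π_2/π_1 = (1/10)/(1/7) = 7/10. Together with π_1 + π_2 = 1:
  π_1 = (1/7)/(1/10 + 1/7) = (1/7)/(17/70) = 10/17,
  π_2 = (1/10)/(1/10 + 1/7) = (1/10)/(17/70) = 7/17.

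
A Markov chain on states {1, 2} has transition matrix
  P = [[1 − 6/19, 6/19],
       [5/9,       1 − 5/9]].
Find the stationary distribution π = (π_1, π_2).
π_1 = 95/149, π_2 = 54/149

Solve πP = π with π_1 + π_2 = 1. From πP = π: π_1 · (1 − 6/19) + π_2 · 5/9 = π_1 ⇒ π_2 · 5/9 = π_1 · 6/19 ⇒ π_2/π_1 = (6/19)/(5/9) = 54/95. Together with π_1 + π_2 = 1:
  π_1 = (5/9)/(6/19 + 5/9) = (5/9)/(149/171) = 95/149,
  π_2 = (6/19)/(6/19 + 5/9) = (6/19)/(149/171) = 54/149.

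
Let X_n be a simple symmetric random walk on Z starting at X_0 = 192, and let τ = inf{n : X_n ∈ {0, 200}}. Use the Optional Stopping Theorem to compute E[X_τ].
E[X_τ] = 192

X_n is a martingale and τ is a bounded-mean stopping time (indeed τ is finite a.s. with bounded expectation since the walk is in a bounded region). By the OST, E[X_τ] = E[X_0] = 192. Equivalently: E[X_τ] = 200 · P(hit 200 first) + 0 · P(hit 0 first) = 200 · (192/200) = 192.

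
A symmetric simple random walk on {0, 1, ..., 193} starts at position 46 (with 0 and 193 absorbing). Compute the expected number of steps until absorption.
E[τ | X_0 = 46] = 6762

Let v_k = E[τ | X_0 = k]. Boundary: v_0 = v_193 = 0. Recurrence: v_k = 1 + (v_{k-1} + v_{k+1})/2 for 1 ≤ k ≤ 192. The particular solution to v_k − (v_{k-1} + v_{k+1})/2 = 1 is v_k = −k^2. Adding homogeneous solution A + B k and matching boundaries gives v_k = k (193 − k). Substituting k = 46: v_46 = 46 · 147 = 6762.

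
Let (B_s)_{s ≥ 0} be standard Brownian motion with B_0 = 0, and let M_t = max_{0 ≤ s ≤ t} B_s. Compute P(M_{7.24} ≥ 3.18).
P(M_{7.24} ≥ 3.18) = 2·P(B_{7.24} ≥ 3.18) = 2(1 − Φ(3.18/√7.24)) ≈ 0.2373

By the reflection principle for Brownian motion, P(M_t ≥ a) = 2 · P(B_t ≥ a) for a ≥ 0. Since B_t ~ N(0, t), P(B_t ≥ 3.18) = 1 − Φ(3.18/√t) = 1 − Φ(3.18/√7.24) = 1 − Φ(1.1818). So
  P(M_{7.24} ≥ 3.18) = 2(1 − Φ(1.1818)) ≈ 0.2373.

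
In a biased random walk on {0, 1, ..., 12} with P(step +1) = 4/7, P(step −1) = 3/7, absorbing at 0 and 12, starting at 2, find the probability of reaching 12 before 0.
P(hit 12 before 0) = (1 − (3/4)^2) / (1 − (3/4)^12) = 1048576/2320825

Let u_k denote P(reach 12 before 0 | start at k). Boundary: u_0 = 0, u_12 = 1. Recurrence: u_k = 4/7·u_{k+1} + 3/7·u_{k-1} for 1 ≤ k ≤ 11. Try u_k = A + B·r^k with r = q/p = (3/7)/(4/7) = 3/4. Substitution satisfies the recurrence; boundary conditions give:
  u_k = (1 − r^k) / (1 − r^N) = (1 − (3/4)^2) / (1 − (3/4)^12) = 1048576/2320825.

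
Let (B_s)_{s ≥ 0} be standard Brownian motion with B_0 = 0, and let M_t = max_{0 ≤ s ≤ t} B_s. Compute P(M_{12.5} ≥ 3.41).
P(M_{12.5} ≥ 3.41) = 2·P(B_{12.5} ≥ 3.41) = 2(1 − Φ(3.41/√12.5)) ≈ 0.3348

By the reflection principle for Brownian motion, P(M_t ≥ a) = 2 · P(B_t ≥ a) for a ≥ 0. Since B_t ~ N(0, t), P(B_t ≥ 3.41) = 1 − Φ(3.41/√t) = 1 − Φ(3.41/√12.5) = 1 − Φ(0.9645). So
  P(M_{12.5} ≥ 3.41) = 2(1 − Φ(0.9645)) ≈ 0.3348.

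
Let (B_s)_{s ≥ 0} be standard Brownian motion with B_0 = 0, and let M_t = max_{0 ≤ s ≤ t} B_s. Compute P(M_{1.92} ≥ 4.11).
P(M_{1.92} ≥ 4.11) = 2·P(B_{1.92} ≥ 4.11) = 2(1 − Φ(4.11/√1.92)) ≈ 0.0030

By the reflection principle for Brownian motion, P(M_t ≥ a) = 2 · P(B_t ≥ a) for a ≥ 0. Since B_t ~ N(0, t), P(B_t ≥ 4.11) = 1 − Φ(4.11/√t) = 1 − Φ(4.11/√1.92) = 1 − Φ(2.9661). So
  P(M_{1.92} ≥ 4.11) = 2(1 − Φ(2.9661)) ≈ 0.0030.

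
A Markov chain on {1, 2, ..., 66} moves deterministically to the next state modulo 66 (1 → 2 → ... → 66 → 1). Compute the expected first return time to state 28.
E[T_28 | X_0 = 28] = 66

The chain cycles deterministically, so starting at state 28 it returns in exactly 66 steps. Equivalently, the stationary distribution is uniform π_j = 1/66 for every state j, so by Kac's formula E[T_28] = 1/π_28 = 66.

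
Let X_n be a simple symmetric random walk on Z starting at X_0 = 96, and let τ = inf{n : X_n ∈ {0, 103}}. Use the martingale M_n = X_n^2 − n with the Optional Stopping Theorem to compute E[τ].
E[τ] = 672

M_n = X_n^2 − n is a martingale (since E[X_{n+1}^2 | F_n] = X_n^2 + 1). By OST (τ has finite mean in a bounded region), E[M_τ] = E[M_0] = X_0^2 − 0 = 96^2 = 9216. Also E[M_τ] = E[X_τ^2] − E[τ]. The walk exits at 0 or 103, with P(hit 103 first) = 96/103, so E[X_τ^2] = 103^2 · 96/103 + 0 = 9888. Thus E[τ] = E[X_τ^2] − E[M_τ] = 9888 − 9216 = 672 = 96(103 − 96) = 672.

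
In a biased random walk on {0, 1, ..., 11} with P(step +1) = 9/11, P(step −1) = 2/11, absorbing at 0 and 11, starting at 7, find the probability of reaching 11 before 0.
P(hit 11 before 0) = (1 − (2/9)^7) / (1 − (2/9)^11) = 4482888543/4483008223

Let u_k denote P(reach 11 before 0 | start at k). Boundary: u_0 = 0, u_11 = 1. Recurrence: u_k = 9/11·u_{k+1} + 2/11·u_{k-1} for 1 ≤ k ≤ 10. Try u_k = A + B·r^k with r = q/p = (2/11)/(9/11) = 2/9. Substitution satisfies the recurrence; boundary conditions give:
  u_k = (1 − r^k) / (1 − r^N) = (1 − (2/9)^7) / (1 − (2/9)^11) = 4482888543/4483008223.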